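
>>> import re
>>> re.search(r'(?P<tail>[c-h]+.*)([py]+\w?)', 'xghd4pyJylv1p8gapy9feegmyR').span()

(1, 26)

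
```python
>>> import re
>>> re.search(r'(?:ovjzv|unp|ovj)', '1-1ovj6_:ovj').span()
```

The match spans [3:6] → 'ovj'.

(3, 6)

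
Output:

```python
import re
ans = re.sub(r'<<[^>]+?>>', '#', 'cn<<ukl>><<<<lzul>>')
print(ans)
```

Every occurrence is swapped for '#'.

cn##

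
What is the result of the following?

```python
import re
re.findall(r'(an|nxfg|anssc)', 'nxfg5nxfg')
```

Walking the string: at [0:4] match 'nxfg', group 1 = 'nxfg'; at [5:9] match 'nxfg', group 1 = 'nxfg'.
Because there's exactly one group, `findall` drops the full match and keeps group 1 from each hit.

['nxfg', 'nxfg']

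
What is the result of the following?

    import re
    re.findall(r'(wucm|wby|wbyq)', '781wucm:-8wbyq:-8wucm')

['wucm', 'wby', 'wucm']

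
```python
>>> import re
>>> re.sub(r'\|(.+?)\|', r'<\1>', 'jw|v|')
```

'jw<v>'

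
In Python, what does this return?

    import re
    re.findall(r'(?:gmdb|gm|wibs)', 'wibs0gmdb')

The regex engine tests alternatives in the order written; an earlier branch that matches wins even if a later one would match more.
Matches: at [0:4] → 'wibs'; at [5:9] → 'gmdb'.
No capturing groups, so `findall` returns the 2 full match strings.

['wibs', 'gmdb']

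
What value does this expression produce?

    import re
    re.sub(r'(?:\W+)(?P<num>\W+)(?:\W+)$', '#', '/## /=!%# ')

'#'

This matches one or more of a non-word character (non-capturing group); then one or more of a non-word character (captured as 'num'); then one or more of a non-word character (non-capturing group); then anchored at the end.
Matches: at [0:10] → '/## /=!%# '.
Each match is replaced by '#'.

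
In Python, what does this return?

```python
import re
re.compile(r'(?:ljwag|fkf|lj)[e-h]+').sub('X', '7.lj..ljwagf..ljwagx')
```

'7.lj..X..ljwagx'

Every occurrence is swapped for 'X'.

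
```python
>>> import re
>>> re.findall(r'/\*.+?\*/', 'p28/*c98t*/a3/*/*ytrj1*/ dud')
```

['/*c98t*/', '/*/*ytrj1*/']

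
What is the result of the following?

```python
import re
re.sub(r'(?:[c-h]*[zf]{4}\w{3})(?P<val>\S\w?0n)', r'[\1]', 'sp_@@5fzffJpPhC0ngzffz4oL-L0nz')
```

Each match is replaced using the text its own group 1 captured.

'sp_@@5[hC0n][-L0n]z'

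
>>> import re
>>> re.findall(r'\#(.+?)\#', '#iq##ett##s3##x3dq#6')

A non-greedy quantifier consumes as few characters as it can — just enough that the remainder of the pattern still matches from where it stops; whatever follows it matches normally.
One capturing group, so `findall` returns just the captured substring from each match — 4 in all.

['iq', 'ett', 's3', 'x3dq']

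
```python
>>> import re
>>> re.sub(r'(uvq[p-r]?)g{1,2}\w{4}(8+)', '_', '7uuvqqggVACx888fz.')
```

Every occurrence is swapped for '_'.

'7u_fz.'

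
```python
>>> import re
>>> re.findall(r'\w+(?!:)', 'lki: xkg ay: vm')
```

['lk', 'xkg', 'a', 'vm']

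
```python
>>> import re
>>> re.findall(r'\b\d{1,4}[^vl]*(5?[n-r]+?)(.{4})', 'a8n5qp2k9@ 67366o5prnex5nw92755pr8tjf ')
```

[('r', '8tjf')]

This matches a word boundary (`\b`, zero-width); then 1 to 4 of a digit, then zero or more of any character except [vl]; then optionally the literal '5', then one or more of a character in [n-r] (lazy) (captured); then exactly 4 of any character (captured).
2 groups means the one result is a tuple of 2 captured strings — 1 here.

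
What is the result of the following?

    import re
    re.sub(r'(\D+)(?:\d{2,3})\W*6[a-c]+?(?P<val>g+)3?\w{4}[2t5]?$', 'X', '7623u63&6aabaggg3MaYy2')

Every occurrence is swapped for 'X'.

'7623X'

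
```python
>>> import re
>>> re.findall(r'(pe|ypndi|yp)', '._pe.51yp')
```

Walking the string: at [2:4] match 'pe', group 1 = 'pe'; at [7:9] match 'yp', group 1 = 'yp'.
With a single group, `findall` returns only what that group captured — 2 items.

['pe', 'yp']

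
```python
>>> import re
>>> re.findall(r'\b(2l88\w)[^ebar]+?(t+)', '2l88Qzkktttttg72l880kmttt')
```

[('2l88Q', 'ttttt')]

The `?` after the quantifier makes it lazy — it takes as little as possible before letting the rest of the pattern try.
2 groups means the one result is a tuple of 2 captured strings — 1 here.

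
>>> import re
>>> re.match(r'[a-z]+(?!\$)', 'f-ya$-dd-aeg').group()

'f'

With `match`, the pattern is implicitly anchored at the beginning.
The match spans [0:1] → 'f'.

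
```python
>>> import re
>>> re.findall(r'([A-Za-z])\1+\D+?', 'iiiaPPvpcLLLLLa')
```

['i', 'P', 'L']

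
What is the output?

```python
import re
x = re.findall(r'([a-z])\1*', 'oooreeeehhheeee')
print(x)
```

`\1` has to match the exact text group 1 already captured.
Scanning left to right: at [0:3] match 'ooo', group 1 = 'o'; at [3:4] match 'r', group 1 = 'r'; at [4:8] match 'eeee', group 1 = 'e'; at [8:11] match 'hhh', group 1 = 'h'; at [11:15] match 'eeee', group 1 = 'e'.
Because there's exactly one group, `findall` drops the full match and keeps group 1 from each hit.

['o', 'r', 'e', 'h', 'e']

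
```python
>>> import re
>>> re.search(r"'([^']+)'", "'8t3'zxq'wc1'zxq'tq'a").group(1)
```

The match spans [0:5] → "'8t3'".
Captured: group 1 = '8t3'.

'8t3'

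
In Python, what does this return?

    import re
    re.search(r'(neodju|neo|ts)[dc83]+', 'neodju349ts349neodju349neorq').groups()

Alternation isn't longest-match — the leftmost alternative that fits at this position is chosen.
`re.search` scans for the first position where the pattern succeeds.
The match spans [0:7] → 'neodju3'.
Captured: group 1 = 'neodju'.

('neodju',)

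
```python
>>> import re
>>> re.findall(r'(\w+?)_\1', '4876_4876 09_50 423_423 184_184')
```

['4876', '423', '184']

`\1` has to match the exact text group 1 already captured.
One capturing group, so `findall` returns just the captured substring from each match — 3 in all.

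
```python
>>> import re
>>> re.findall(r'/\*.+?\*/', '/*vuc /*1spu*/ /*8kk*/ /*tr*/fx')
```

The `?` after the quantifier makes it lazy — it takes as little as possible before letting the rest of the pattern try.
Walking the string: at [0:14] → '/*vuc /*1spu*/'; at [15:22] → '/*8kk*/'; at [23:29] → '/*tr*/'.
Since nothing is captured, `findall` lists the 3 matched substrings directly.

['/*vuc /*1spu*/', '/*8kk*/', '/*tr*/']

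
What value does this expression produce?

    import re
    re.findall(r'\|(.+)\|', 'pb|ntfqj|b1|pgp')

['ntfqj|b1']

With a single group, `findall` returns only what that group captured — 1 item.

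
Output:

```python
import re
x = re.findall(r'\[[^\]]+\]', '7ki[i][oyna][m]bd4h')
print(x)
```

['[i]', '[oyna]', '[m]']

Matches: at [3:6] → '[i]'; at [6:12] → '[oyna]'; at [12:15] → '[m]'.
No capturing groups, so `findall` returns the 3 full match strings.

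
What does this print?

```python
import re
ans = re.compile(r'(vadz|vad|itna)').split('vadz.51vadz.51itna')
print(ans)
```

The regex engine tests alternatives in the order written; an earlier branch that matches wins even if a later one would match more.
Matches to split on: at [0:4] → 'vadz'; at [7:11] → 'vadz'; at [14:18] → 'itna'.
`re.split` interleaves the captured-group text with the surrounding fragments.

['', 'vadz', '.51', 'vadz', '.51', 'itna', '']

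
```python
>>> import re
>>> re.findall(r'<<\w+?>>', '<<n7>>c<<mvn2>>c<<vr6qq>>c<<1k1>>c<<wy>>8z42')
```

['<<n7>>', '<<mvn2>>', '<<vr6qq>>', '<<1k1>>', '<<wy>>']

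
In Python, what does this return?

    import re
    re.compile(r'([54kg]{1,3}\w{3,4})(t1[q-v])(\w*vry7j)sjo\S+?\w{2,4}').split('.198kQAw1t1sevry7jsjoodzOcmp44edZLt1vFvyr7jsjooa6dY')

['.198', 'kQAw1', 't1s', 'evry7j', 'mp44edZLt1vFvyr7jsjooa6dY']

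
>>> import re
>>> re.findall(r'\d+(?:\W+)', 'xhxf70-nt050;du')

['70-', '050;']

The pattern matches one or more of a digit; then one or more of a non-word character (non-capturing group).
Scanning left to right: at [4:7] → '70-'; at [9:13] → '050;'.
With no groups in the pattern, `findall` gives back each whole match — 2 here.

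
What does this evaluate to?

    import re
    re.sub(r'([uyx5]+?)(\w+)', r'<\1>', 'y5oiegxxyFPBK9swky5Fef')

This matches one or more of one of [uyx5] (lazy) (captured); then one or more of a word character (captured).
With the lazy modifier that quantifier settles for the fewest repetitions that let the rest of the pattern succeed (the atoms after it are unaffected and can still be greedy).
Matches: at [0:22] → 'y5oiegxxyFPBK9swky5Fef'.
Each match is replaced using the text its own group 1 captured.

'<y>'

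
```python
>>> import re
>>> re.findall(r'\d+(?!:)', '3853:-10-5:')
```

The negative lookahead/lookbehind blocks any match where the forbidden context is present.
Walking the string: at [0:3] → '385'; at [6:8] → '10'.
Since nothing is captured, `findall` lists the 2 matched substrings directly.

['385', '10']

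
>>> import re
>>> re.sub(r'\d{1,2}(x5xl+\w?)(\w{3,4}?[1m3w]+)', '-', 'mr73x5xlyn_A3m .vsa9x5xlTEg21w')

Pattern: 1 to 2 of a digit; then the literal 'x5x', then one or more of the literal 'l', then optionally a word character (captured); then 3 to 4 of a word character (lazy), then one or more of one of [1m3w] (captured).
Each match is replaced by '-'.

'mr- .vsa-'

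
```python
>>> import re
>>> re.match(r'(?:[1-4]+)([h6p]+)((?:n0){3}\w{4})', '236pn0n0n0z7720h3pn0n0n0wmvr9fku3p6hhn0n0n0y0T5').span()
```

(0, 14)

With `match`, the pattern is implicitly anchored at the beginning.
The match spans [0:14] → '236pn0n0n0z772'.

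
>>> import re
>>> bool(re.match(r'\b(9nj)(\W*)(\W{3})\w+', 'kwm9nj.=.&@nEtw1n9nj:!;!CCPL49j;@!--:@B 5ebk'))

False

`re.match` only tries the pattern at the start of the string.
Here the pattern fails at index 0, so the call returns None, and `bool(None)` is False.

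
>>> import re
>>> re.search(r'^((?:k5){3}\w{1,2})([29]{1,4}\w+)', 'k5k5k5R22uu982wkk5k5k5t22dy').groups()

('k5k5k5R2', '2uu982wkk5k5k5t22dy')

This matches anchored at the start of the string; then the literal 'k5' repeated 3 times, then 1 to 2 of a word character (captured); then 1 to 4 of one of [29], then one or more of a word character (captured).
`re.search` tries every starting position until one works.
The match spans [0:27] → 'k5k5k5R22uu982wkk5k5k5t22dy'.
Captured: group 1 = 'k5k5k5R2', group 2 = '2uu982wkk5k5k5t22dy'.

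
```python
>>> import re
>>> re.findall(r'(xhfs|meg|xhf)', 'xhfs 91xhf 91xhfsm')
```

['xhfs', 'xhf', 'xhfs']

Branches in `(...|...)` are attempted left-to-right; the first branch that allows the whole pattern to succeed is taken.
Walking the string: at [0:4] match 'xhfs', group 1 = 'xhfs'; at [7:10] match 'xhf', group 1 = 'xhf'; at [13:17] match 'xhfs', group 1 = 'xhfs'.
One capturing group, so `findall` returns just the captured substring from each match — 3 in all.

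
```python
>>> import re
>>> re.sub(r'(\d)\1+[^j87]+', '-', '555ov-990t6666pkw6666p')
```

`\1` has to match the exact text group 1 already captured.
Matches: at [0:22] → '555ov-990t6666pkw6666p'.
Every occurrence is swapped for '-'.

'-'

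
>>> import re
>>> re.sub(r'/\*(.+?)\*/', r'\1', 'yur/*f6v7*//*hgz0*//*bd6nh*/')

Matches: at [3:11] → '/*f6v7*/'; at [11:19] → '/*hgz0*/'; at [19:28] → '/*bd6nh*/'.
`\1` in the replacement pulls in group 1's text for each match.

'yurf6v7hgz0bd6nh'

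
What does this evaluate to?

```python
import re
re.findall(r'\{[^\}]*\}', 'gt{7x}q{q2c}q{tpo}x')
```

['{7x}', '{q2c}', '{tpo}']

With no groups in the pattern, `findall` gives back each whole match — 3 here.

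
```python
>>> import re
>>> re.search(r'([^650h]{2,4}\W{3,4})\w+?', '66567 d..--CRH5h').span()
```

(4, 12)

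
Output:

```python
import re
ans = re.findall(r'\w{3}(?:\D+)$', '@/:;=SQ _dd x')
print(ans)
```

['_dd x']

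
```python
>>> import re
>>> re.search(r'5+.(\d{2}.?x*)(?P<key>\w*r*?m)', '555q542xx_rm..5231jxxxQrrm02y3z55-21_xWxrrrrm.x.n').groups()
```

('542xx', '_rm')

The match spans [0:12] → '555q542xx_rm'.
Captured: group 1 = '542xx', group 2 = '_rm'.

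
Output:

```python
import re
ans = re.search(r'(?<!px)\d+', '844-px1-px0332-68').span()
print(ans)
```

(0, 3)

Because the assertion is negative and zero-width, positions next to the forbidden text are skipped.
`re.search` tries every starting position until one works.
The match spans [0:3] → '844'.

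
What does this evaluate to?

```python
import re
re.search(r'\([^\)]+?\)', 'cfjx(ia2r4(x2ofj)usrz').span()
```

`search` walks the string left to right and returns the first match it finds.
The match spans [4:17] → '(ia2r4(x2ofj)'.

(4, 17)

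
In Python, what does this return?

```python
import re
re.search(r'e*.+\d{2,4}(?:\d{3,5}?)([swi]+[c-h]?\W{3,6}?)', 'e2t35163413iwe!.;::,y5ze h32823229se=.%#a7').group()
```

'e2t35163413iwe!.;::,y5ze h32823229se=.%'

The pattern matches zero or more of a literal 'e', then one or more of any character, then 2 to 4 of a digit; then 3 to 5 of a digit (lazy) (non-capturing group); then one or more of one of [swi], then optionally a character in [c-h], then 3 to 6 of a non-word character (lazy) (captured).
Lazy quantifiers expand one character at a time until the remainder of the pattern can match.
`search` walks the string left to right and returns the first match it finds.
The match spans [0:39] → 'e2t35163413iwe!.;::,y5ze h32823229se=.%'.
Captured: group 1 = 'se=.%'.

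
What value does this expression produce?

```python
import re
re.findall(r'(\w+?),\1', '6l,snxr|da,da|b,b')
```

['da', 'b']

`\1` is not a pattern — it's the concrete string captured by group 1, re-applied verbatim.
With a single group, `findall` returns only what that group captured — 2 items.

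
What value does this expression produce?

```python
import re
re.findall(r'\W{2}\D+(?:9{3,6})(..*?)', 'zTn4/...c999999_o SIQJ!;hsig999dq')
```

This matches exactly 2 of a non-word character, then one or more of a non-digit; then 3 to 6 of a literal '9' (non-capturing group); then any character, then zero or more of any character (lazy) (captured).
The `?` after the quantifier makes it lazy — it takes as little as possible before letting the rest of the pattern try.
Scanning left to right: at [4:16] match '/...c999999_', group 1 = '_'; at [22:32] match '!;hsig999d', group 1 = 'd'.
`findall` collects group 1 from each match (2 total).

['_', 'd']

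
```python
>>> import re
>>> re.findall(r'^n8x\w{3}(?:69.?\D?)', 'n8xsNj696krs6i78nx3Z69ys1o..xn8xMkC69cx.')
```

With no groups in the pattern, `findall` gives back each whole match — 1 here.

['n8xsNj696k']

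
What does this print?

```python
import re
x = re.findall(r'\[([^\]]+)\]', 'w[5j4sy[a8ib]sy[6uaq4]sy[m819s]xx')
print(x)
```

['5j4sy[a8ib', '6uaq4', 'm819s']

Matches: at [1:13] match '[5j4sy[a8ib]', group 1 = '5j4sy[a8ib'; at [15:22] match '[6uaq4]', group 1 = '6uaq4'; at [24:31] match '[m819s]', group 1 = 'm819s'.
One capturing group, so `findall` returns just the captured substring from each match — 3 in all.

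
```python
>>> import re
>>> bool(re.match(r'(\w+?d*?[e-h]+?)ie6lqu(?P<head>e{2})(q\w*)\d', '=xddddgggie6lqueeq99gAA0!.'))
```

`re.match` only tries the pattern at the start of the string.
Here position 0 doesn't satisfy it, so the call returns None, and `bool(None)` is False.

False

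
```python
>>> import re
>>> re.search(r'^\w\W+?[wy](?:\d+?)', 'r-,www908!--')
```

None

The pattern matches anchored at the start of the string; then a word character, then one or more of a non-word character (lazy), then one of [wy]; then one or more of a digit (lazy) (non-capturing group).
`re.search` scans for the first position where the pattern succeeds.
Here no position works, so the call returns None.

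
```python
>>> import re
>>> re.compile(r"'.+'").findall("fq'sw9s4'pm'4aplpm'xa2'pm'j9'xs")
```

Matches: at [2:29] → "'sw9s4'pm'4aplpm'xa2'pm'j9'".
No capturing groups, so `findall` returns the 1 full match string.

["'sw9s4'pm'4aplpm'xa2'pm'j9'"]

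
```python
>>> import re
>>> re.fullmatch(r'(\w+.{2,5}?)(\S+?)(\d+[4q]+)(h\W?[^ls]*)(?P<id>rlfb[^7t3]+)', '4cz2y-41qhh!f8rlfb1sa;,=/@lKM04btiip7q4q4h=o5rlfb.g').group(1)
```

This matches one or more of a word character, then 2 to 5 of any character (lazy) (captured); then one or more of a non-whitespace character (lazy) (captured); then one or more of a digit, then one or more of one of [4q] (captured); then the literal 'h', then optionally a non-word character, then zero or more of any character except [ls] (captured); then the literal 'r', then the literal 'lfb', then one or more of any character except [7t3] (captured as 'id').
A non-greedy quantifier consumes as few characters as it can — just enough that the remainder of the pattern still matches from where it stops; whatever follows it matches normally.
`re.fullmatch` is like wrapping the pattern in `^…$` (in single-line mode).
The match spans [0:51] → '4cz2y-41qhh!f8rlfb1sa;,=/@lKM04btiip7q4q4h=o5rlfb.g'.
Captured: group 1 = '4cz2y-4', group 2 = '1qhh!f8rlfb1sa;,=/@lKM04btiip', group 3 = '7q4q4', group 4 = 'h=o5', group 5 = 'rlfb.g'.

'4cz2y-4'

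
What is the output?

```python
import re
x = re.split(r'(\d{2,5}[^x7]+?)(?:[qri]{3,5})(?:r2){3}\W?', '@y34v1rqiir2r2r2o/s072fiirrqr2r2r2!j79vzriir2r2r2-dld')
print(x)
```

Pattern: 2 to 5 of a digit, then one or more of any character except [x7] (lazy) (captured); then 3 to 5 of one of [qri] (non-capturing group); then the literal 'r2' repeated 3 times, then optionally a non-word character.
Lazy quantifiers expand one character at a time until the remainder of the pattern can match.
Matches to split on: at [2:16] → '34v1rqiir2r2r2'; at [19:35] → '072fiirrqr2r2r2!'; at [36:50] → '79vzriir2r2r2-'.
Because the pattern has a capturing group, `split` also inserts each captured text between the pieces.

['@y', '34v1', 'o/s', '072f', 'j', '79vz', 'dld']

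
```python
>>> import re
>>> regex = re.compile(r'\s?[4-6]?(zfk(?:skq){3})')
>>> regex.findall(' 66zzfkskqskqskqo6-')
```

['zfkskqskqskq']

Pattern: optionally whitespace, then optionally a character in [4-6]; then the literal 'zfk', then the literal 'skq' repeated 3 times (captured).
With a single group, `findall` returns only what that group captured — 1 item.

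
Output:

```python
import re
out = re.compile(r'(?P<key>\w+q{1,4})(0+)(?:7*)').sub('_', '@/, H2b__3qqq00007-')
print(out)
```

The pattern matches one or more of a word character, then 1 to 4 of a literal 'q' (captured as 'key'); then one or more of a literal '0' (captured); then zero or more of a literal '7' (non-capturing group).
`sub` substitutes '_' at each match site.

@/, _-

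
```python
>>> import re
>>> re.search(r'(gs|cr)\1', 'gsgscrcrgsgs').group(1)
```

The match spans [0:4] → 'gsgs'.
Captured: group 1 = 'gs'.

'gs'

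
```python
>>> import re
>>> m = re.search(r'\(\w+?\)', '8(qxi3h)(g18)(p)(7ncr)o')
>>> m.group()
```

'(qxi3h)'

Unlike `match`, `search` isn't anchored — it looks for the pattern anywhere in the string.
The match spans [1:8] → '(qxi3h)'.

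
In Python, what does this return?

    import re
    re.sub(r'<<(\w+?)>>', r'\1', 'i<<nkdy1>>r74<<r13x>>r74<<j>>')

'inkdy1r74r13xr74j'

Matches: at [1:10] → '<<nkdy1>>'; at [13:21] → '<<r13x>>'; at [24:29] → '<<j>>'.
Each match is replaced using the text its own group 1 captured.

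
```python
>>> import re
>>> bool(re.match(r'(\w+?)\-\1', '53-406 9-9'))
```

`\1` is not a pattern — it's the concrete string captured by group 1, re-applied verbatim.
With `match`, the pattern is implicitly anchored at the beginning.
Here the pattern fails at index 0, so the call returns None, and `bool(None)` is False.

False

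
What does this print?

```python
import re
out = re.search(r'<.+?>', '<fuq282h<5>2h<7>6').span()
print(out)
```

(0, 11)

Lazy quantifiers expand one character at a time until the remainder of the pattern can match.
`search` walks the string left to right and returns the first match it finds.
The match spans [0:11] → '<fuq282h<5>'.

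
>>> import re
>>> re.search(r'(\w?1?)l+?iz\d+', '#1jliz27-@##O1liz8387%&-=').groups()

Pattern: optionally a word character, then optionally the literal '1' (captured); then one or more of a literal 'l' (lazy); then the literal 'iz', then one or more of a digit.
`search` walks the string left to right and returns the first match it finds.
The match spans [2:8] → 'jliz27'.
Captured: group 1 = 'j'.

('j',)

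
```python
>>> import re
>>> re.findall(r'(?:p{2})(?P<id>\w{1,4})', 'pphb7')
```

['hb7']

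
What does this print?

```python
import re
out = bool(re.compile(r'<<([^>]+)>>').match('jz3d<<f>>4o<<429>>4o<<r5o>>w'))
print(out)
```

False

With `match`, the pattern is implicitly anchored at the beginning.
Here the string doesn't start with a match, so the call returns None, and `bool(None)` is False.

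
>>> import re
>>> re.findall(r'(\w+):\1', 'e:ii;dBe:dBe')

`\1` has to match the exact text group 1 already captured.
With a single group, `findall` returns only what that group captured — 1 item.

['dBe']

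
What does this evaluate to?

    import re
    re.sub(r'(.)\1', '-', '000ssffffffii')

After group 1 captures some text, `\1` only succeeds where that same text appears again.
Each match is replaced by '-'.

'-0-----'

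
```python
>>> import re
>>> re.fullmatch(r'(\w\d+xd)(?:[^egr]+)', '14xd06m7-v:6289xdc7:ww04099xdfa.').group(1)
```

'14xd'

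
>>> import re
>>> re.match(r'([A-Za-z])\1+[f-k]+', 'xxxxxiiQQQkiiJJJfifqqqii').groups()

('x',)

`\1` is not a pattern — it's the concrete string captured by group 1, re-applied verbatim.
`re.match` won't scan ahead — the pattern has to work from the very first character.
The match spans [0:7] → 'xxxxxii'.
Captured: group 1 = 'x'.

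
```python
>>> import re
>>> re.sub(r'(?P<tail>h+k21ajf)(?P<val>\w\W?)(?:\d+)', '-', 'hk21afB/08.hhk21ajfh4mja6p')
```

'hk21afB/08.-mja6p'

Pattern: one or more of the literal 'h', then the literal 'k21', then the literal 'ajf' (captured as 'tail'); then a word character, then optionally a non-word character (captured as 'val'); then one or more of a digit (non-capturing group).
Every occurrence is swapped for '-'.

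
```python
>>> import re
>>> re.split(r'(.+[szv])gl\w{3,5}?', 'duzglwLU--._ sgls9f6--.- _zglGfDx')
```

['', 'duzglwLU--._ sgls9f6--.- _z', 'x']

The pattern matches one or more of any character, then one of [szv] (captured); then the literal 'gl', then 3 to 5 of a word character (lazy).
With a capturing group present, the delimiter's captured portion is kept in the result list.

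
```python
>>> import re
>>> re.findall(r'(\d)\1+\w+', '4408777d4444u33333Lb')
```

A backreference is literal: `\1` must see the identical characters the first group matched.
With a single group, `findall` returns only what that group captured — 1 item.

['4']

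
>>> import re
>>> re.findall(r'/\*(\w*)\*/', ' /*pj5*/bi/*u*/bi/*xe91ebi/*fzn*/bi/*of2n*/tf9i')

['pj5', 'u', 'fzn', 'of2n']

Because there's exactly one group, `findall` drops the full match and keeps group 1 from each hit.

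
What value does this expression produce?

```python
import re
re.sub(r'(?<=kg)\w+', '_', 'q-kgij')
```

The `(?=…)`/`(?<=…)` assertion just peeks at neighbouring text; it doesn't advance the match position.
`sub` substitutes '_' at each match site.

'q-kg_'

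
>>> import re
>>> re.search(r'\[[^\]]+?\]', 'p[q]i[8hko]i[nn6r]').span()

(1, 4)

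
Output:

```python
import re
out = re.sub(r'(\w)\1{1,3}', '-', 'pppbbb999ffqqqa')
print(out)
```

The backreference `\1` re-matches whatever the first group consumed, character for character.
Matches: at [0:3] → 'ppp'; at [3:6] → 'bbb'; at [6:9] → '999'; at [9:11] → 'ff'; at [11:14] → 'qqq'.
Each match is replaced by '-'.

-----a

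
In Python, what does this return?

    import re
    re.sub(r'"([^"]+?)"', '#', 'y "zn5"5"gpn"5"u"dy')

'y #5#5#dy'

Each match is replaced by '#'.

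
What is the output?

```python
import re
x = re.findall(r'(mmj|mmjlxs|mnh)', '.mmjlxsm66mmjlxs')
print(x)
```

['mmj', 'mmj']

Alternation isn't longest-match — the leftmost alternative that fits at this position is chosen.
`findall` collects group 1 from each match (2 total).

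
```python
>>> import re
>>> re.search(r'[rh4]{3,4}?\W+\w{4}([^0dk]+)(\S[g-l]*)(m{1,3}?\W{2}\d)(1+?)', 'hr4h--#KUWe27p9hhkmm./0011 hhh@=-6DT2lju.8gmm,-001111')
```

None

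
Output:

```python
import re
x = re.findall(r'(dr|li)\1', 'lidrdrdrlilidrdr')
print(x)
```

['dr', 'li', 'dr']

`\1` has to match the exact text group 1 already captured.
Walking the string: at [2:6] match 'drdr', group 1 = 'dr'; at [8:12] match 'lili', group 1 = 'li'; at [12:16] match 'drdr', group 1 = 'dr'.
Because there's exactly one group, `findall` drops the full match and keeps group 1 from each hit.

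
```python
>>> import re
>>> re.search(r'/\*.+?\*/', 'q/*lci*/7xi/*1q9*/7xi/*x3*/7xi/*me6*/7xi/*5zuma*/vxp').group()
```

Because the quantifier is non-greedy, it stops expanding at the earliest point where the rest of the pattern can succeed.
The match spans [1:8] → '/*lci*/'.

'/*lci*/'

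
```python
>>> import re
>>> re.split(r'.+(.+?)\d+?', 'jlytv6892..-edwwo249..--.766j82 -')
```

The pattern matches one or more of any character; then one or more of any character (lazy) (captured); then one or more of a digit (lazy).
Matches to split on: at [0:31] → 'jlytv6892..-edwwo249..--.766j82'.
Because the pattern has a capturing group, `split` also inserts each captured text between the pieces.

['', '8', ' -']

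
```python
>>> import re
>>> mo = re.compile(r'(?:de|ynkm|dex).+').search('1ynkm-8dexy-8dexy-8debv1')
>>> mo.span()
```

(1, 24)

`re.search` scans for the first position where the pattern succeeds.
The match spans [1:24] → 'ynkm-8dexy-8dexy-8debv1'.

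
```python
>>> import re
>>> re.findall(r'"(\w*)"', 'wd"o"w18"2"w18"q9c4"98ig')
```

['o', '2', 'q9c4']

Scanning left to right: at [2:5] match '"o"', group 1 = 'o'; at [8:11] match '"2"', group 1 = '2'; at [14:20] match '"q9c4"', group 1 = 'q9c4'.
One capturing group, so `findall` returns just the captured substring from each match — 3 in all.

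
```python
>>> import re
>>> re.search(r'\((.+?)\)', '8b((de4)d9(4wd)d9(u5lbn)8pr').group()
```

'((de4)'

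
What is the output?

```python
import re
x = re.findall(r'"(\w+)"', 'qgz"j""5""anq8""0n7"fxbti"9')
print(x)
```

['j', '5', 'anq8', '0n7']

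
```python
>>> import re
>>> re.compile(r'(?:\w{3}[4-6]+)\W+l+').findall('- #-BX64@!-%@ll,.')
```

['BX64@!-%@ll']

No capturing groups, so `findall` returns the 1 full match string.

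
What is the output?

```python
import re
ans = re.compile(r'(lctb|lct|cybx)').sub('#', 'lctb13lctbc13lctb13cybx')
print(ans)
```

The regex engine tests alternatives in the order written; an earlier branch that matches wins even if a later one would match more.
Matches: at [0:4] → 'lctb'; at [6:10] → 'lctb'; at [13:17] → 'lctb'; at [19:23] → 'cybx'.
Every occurrence is swapped for '#'.

#13#c13#13#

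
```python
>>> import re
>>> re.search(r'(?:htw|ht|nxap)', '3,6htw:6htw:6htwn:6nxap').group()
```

`|` is ordered: at each position the engine commits to the first alternative that works.
The match spans [3:6] → 'htw'.

'htw'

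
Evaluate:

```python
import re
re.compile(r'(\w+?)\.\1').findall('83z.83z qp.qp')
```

['83z', 'qp']

The backreference `\1` re-matches whatever the first group consumed, character for character.
Matches: at [0:7] match '83z.83z', group 1 = '83z'; at [8:13] match 'qp.qp', group 1 = 'qp'.
One capturing group, so `findall` returns just the captured substring from each match — 2 in all.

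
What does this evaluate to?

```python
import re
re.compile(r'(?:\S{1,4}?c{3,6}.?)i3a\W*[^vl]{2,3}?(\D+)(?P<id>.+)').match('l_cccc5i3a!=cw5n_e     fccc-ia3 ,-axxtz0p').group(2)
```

'3 ,-axxtz0p'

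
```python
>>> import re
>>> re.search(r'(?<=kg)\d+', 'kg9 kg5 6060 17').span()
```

The positive lookaround only admits positions where the adjacent text matches; those characters stay outside the span.
Unlike `match`, `search` isn't anchored — it looks for the pattern anywhere in the string.
The match spans [2:3] → '9'.

(2, 3)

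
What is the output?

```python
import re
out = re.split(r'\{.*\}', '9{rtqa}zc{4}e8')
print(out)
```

['9', 'e8']

Matches to split on: at [1:12] → '{rtqa}zc{4}'.
Splitting on the pattern gives 2 pieces.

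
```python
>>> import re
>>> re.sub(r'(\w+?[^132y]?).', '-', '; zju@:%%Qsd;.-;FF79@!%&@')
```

`sub` substitutes '-' at each match site.

'; -@:%%-;.-;--%&@'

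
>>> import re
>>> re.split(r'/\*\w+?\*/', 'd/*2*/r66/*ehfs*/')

['d', 'r66', '']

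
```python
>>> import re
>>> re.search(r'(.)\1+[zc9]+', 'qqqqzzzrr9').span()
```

(0, 7)

`\1` is not a pattern — it's the concrete string captured by group 1, re-applied verbatim.
The match spans [0:7] → 'qqqqzzz'.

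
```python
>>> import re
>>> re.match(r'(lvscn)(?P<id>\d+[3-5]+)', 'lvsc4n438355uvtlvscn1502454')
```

None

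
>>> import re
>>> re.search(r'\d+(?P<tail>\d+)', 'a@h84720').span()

The match spans [3:8] → '84720'.

(3, 8)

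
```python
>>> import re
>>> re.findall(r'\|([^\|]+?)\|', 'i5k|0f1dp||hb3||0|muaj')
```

['0f1dp', 'hb3', '0']

`findall` collects group 1 from each match (3 total).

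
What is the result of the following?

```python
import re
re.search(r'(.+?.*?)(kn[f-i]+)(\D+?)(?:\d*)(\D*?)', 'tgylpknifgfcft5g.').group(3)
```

Pattern: one or more of any character (lazy), then zero or more of any character (lazy) (captured); then the literal 'kn', then one or more of a character in [f-i] (captured); then one or more of a non-digit (lazy) (captured); then zero or more of a digit (non-capturing group); then zero or more of a non-digit (lazy) (captured).
`re.search` scans for the first position where the pattern succeeds.
The match spans [0:12] → 'tgylpknifgfc'.
Captured: group 1 = 'tgylp', group 2 = 'knifgf', group 3 = 'c', group 4 = ''.

'c'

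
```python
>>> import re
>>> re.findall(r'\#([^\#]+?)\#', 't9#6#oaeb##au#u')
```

['6', 'au']

Scanning left to right: at [2:5] match '#6#', group 1 = '6'; at [10:14] match '#au#', group 1 = 'au'.
`findall` collects group 1 from each match (2 total).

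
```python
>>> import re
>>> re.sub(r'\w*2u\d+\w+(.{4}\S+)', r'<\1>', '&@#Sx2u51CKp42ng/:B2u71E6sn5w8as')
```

'&@#</:B2u71E6sn5w8as>'

This matches zero or more of a word character, then the literal '2u'; then one or more of a digit, then one or more of a word character; then exactly 4 of any character, then one or more of a non-whitespace character (captured).
Matches: at [3:32] → 'Sx2u51CKp42ng/:B2u71E6sn5w8as'.
`\1` in the replacement pulls in group 1's text for each match.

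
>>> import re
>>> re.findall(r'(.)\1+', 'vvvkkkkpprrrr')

`\1` is not a pattern — it's the concrete string captured by group 1, re-applied verbatim.
Because there's exactly one group, `findall` drops the full match and keeps group 1 from each hit.

['v', 'k', 'p', 'r']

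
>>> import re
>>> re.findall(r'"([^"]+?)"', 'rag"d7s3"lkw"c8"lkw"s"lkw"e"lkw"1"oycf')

['d7s3', 'c8', 's', 'e', '1']

Walking the string: at [3:9] match '"d7s3"', group 1 = 'd7s3'; at [12:16] match '"c8"', group 1 = 'c8'; at [19:22] match '"s"', group 1 = 's'; at [25:28] match '"e"', group 1 = 'e'; at [31:34] match '"1"', group 1 = '1'.
Because there's exactly one group, `findall` drops the full match and keeps group 1 from each hit.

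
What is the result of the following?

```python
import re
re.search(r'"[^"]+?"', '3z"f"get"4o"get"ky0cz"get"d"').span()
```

The match spans [2:5] → '"f"'.

(2, 5)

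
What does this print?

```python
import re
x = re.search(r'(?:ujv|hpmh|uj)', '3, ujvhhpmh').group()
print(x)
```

ujv

Alternation tries branches left to right and keeps the first one that lets the overall match succeed at that position.
`search` walks the string left to right and returns the first match it finds.
The match spans [3:6] → 'ujv'.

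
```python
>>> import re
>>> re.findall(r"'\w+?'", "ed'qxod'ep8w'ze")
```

["'qxod'"]

Scanning left to right: at [2:8] → "'qxod'".
No capturing groups, so `findall` returns the 1 full match string.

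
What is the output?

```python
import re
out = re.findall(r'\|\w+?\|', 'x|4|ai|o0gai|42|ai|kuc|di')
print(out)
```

Matches: at [1:4] → '|4|'; at [6:13] → '|o0gai|'; at [15:19] → '|ai|'.
No capturing groups, so `findall` returns the 3 full match strings.

['|4|', '|o0gai|', '|ai|']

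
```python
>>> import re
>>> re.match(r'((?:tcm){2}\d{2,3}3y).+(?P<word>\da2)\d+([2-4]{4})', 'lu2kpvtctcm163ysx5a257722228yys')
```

The pattern matches the literal 'tcm' repeated 2 times, then 2 to 3 of a digit, then the literal '3y' (captured); then one or more of any character; then a digit, then the literal 'a2' (captured as 'word'); then one or more of a digit; then exactly 4 of a character in [2-4] (captured).
`re.match` won't scan ahead — the pattern has to work from the very first character.
Here position 0 doesn't satisfy it, so the call returns None.

None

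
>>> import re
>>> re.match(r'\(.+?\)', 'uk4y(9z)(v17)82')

None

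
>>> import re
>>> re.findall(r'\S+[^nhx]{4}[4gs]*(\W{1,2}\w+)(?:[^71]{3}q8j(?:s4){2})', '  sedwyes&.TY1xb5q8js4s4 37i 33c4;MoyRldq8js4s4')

This matches one or more of a non-whitespace character, then exactly 4 of any character except [nhx], then zero or more of one of [4gs]; then 1 to 2 of a non-word character, then one or more of a word character (captured); then exactly 3 of any character except [71], then the literal 'q8j', then the literal 's4' repeated 2 times (non-capturing group).
Matches: at [2:24] match 'sedwyes&.TY1xb5q8js4s4', group 1 = '.TY1'; at [25:47] match '37i 33c4;MoyRldq8js4s4', group 1 = ';Moy'.
One capturing group, so `findall` returns just the captured substring from each match — 2 in all.

['.TY1', ';Moy']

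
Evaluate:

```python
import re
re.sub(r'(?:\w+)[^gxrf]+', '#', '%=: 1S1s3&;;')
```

The pattern matches one or more of a word character (non-capturing group); then one or more of any character except [gxrf].
Matches: at [4:12] → '1S1s3&;;'.
`sub` substitutes '#' at each match site.

'%=: #'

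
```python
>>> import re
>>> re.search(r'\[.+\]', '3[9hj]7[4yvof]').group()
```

'[9hj]7[4yvof]'

`search` walks the string left to right and returns the first match it finds.
The match spans [1:14] → '[9hj]7[4yvof]'.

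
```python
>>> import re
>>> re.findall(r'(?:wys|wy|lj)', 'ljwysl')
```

['lj', 'wys']

The regex engine tests alternatives in the order written; an earlier branch that matches wins even if a later one would match more.
`findall` yields the raw match text (2 of them) because the pattern has no groups.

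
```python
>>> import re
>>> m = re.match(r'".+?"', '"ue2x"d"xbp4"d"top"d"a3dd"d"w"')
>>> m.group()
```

'"ue2x"'

`match` is anchored at position 0; if the pattern doesn't fit there, it returns None.
The match spans [0:6] → '"ue2x"'.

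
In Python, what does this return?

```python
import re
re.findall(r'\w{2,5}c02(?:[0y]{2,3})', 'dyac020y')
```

['dyac020y']

This matches 2 to 5 of a word character, then the literal 'c02'; then 2 to 3 of one of [0y] (non-capturing group).
Walking the string: at [0:8] → 'dyac020y'.
With no groups in the pattern, `findall` gives back each whole match — 1 here.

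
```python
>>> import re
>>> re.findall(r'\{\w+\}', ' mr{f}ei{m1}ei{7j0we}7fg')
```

No capturing groups, so `findall` returns the 3 full match strings.

['{f}', '{m1}', '{7j0we}']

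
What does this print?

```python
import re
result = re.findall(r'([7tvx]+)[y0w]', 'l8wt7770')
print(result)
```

The pattern matches one or more of one of [7tvx] (captured); then one of [y0w].
Walking the string: at [3:8] match 't7770', group 1 = 't777'.
Because there's exactly one group, `findall` drops the full match and keeps group 1 from the one hit.

['t777']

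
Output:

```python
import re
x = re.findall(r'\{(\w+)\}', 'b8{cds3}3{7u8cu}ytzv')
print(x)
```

Walking the string: at [2:8] match '{cds3}', group 1 = 'cds3'; at [9:16] match '{7u8cu}', group 1 = '7u8cu'.
With a single group, `findall` returns only what that group captured — 2 items.

['cds3', '7u8cu']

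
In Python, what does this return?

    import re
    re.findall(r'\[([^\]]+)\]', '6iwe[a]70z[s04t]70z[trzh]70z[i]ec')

Matches: at [4:7] match '[a]', group 1 = 'a'; at [10:16] match '[s04t]', group 1 = 's04t'; at [19:25] match '[trzh]', group 1 = 'trzh'; at [28:31] match '[i]', group 1 = 'i'.
One capturing group, so `findall` returns just the captured substring from each match — 4 in all.

['a', 's04t', 'trzh', 'i']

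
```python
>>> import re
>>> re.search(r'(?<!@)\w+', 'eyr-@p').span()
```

A negative assertion filters positions out without eating any characters.
The match spans [0:3] → 'eyr'.

(0, 3)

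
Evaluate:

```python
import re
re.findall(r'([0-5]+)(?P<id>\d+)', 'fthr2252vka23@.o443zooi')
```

[('225', '2'), ('2', '3'), ('44', '3')]

The pattern matches one or more of a character in [0-5] (captured); then one or more of a digit (captured as 'id').
2 groups means each result is a tuple of 2 captured strings — 3 here.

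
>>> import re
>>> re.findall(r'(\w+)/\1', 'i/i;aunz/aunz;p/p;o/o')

The backreference `\1` re-matches whatever the first group consumed, character for character.
With a single group, `findall` returns only what that group captured — 4 items.

['i', 'aunz', 'p', 'o']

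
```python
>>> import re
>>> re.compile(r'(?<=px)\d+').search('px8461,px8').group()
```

The `(?=…)`/`(?<=…)` assertion just peeks at neighbouring text; it doesn't advance the match position.
The match spans [2:6] → '8461'.

'8461'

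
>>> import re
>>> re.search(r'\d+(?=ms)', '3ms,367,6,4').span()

The lookaround is zero-width — it requires the adjacent text to match without consuming it, so the asserted text isn't part of the match.
The match spans [0:1] → '3'.

(0, 1)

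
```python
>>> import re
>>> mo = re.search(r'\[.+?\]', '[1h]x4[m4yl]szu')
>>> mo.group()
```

'[1h]'

A non-greedy quantifier consumes as few characters as it can — just enough that the remainder of the pattern still matches from where it stops; whatever follows it matches normally.
The match spans [0:4] → '[1h]'.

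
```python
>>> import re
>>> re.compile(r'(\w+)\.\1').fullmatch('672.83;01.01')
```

For `fullmatch`, every character of the input must be accounted for by the pattern.
Here there's no way to consume every character, so the call returns None.

None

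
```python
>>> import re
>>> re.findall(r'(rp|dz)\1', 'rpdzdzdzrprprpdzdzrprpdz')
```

['dz', 'rp', 'dz', 'rp']

After group 1 captures some text, `\1` only succeeds where that same text appears again.
Walking the string: at [2:6] match 'dzdz', group 1 = 'dz'; at [8:12] match 'rprp', group 1 = 'rp'; at [14:18] match 'dzdz', group 1 = 'dz'; at [18:22] match 'rprp', group 1 = 'rp'.
With a single group, `findall` returns only what that group captured — 4 items.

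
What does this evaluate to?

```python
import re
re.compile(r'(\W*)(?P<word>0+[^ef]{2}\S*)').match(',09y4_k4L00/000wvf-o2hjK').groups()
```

(',', '09y4_k4L00/000wvf-o2hjK')

Pattern: zero or more of a non-word character (captured); then one or more of a literal '0', then exactly 2 of any character except [ef], then zero or more of a non-whitespace character (captured as 'word').
`re.match` only tries the pattern at the start of the string.
The match spans [0:24] → ',09y4_k4L00/000wvf-o2hjK'.
Captured: group 1 = ',', group 2 = '09y4_k4L00/000wvf-o2hjK'.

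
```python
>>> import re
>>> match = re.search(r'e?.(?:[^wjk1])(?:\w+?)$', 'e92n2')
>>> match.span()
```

(0, 5)

Pattern: optionally a literal 'e', then any character; then any character except [wjk1] (non-capturing group); then one or more of a word character (lazy) (non-capturing group); then anchored at the end.
The match spans [0:5] → 'e92n2'.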